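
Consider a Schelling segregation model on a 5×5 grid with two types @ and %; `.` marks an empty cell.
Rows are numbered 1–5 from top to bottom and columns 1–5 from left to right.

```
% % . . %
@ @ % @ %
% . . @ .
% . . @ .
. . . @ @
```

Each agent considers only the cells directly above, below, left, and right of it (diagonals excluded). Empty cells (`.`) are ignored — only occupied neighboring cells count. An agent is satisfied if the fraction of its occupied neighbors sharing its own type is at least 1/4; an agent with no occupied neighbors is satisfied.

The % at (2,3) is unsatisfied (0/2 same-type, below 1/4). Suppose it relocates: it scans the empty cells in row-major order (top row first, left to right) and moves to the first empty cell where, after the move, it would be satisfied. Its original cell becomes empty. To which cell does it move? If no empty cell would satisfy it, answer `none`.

Vacating (2,3). Empty cells in order:
  (1,3): 1/1 same-type → satisfied — stop here.

(1,3)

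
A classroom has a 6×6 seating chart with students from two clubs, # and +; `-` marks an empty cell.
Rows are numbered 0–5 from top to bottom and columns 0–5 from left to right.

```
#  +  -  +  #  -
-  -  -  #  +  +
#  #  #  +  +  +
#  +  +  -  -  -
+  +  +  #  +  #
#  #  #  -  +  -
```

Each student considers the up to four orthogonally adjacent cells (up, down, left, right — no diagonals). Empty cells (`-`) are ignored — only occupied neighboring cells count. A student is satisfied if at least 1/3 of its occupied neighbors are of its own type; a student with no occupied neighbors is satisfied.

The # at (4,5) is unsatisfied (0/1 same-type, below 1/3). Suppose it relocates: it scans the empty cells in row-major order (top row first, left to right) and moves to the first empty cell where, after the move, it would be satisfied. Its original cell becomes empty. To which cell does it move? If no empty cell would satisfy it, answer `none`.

Vacating (4,5). Empty cells in order:
  (0,2): 0/2 same-type → still unsatisfied.
  (0,5): 1/2 same-type → satisfied — stop here.

(0,5)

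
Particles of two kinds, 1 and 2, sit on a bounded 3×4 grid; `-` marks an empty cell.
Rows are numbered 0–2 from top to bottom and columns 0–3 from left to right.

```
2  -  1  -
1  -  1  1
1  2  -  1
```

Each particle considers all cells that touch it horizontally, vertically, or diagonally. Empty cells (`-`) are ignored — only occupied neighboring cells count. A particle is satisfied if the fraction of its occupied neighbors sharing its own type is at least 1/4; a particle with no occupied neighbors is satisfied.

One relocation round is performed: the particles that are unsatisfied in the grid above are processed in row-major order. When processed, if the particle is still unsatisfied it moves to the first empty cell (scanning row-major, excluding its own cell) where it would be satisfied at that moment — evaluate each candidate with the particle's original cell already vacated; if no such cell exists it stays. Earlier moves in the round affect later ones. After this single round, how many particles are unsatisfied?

0

Initially unsatisfied (in order): (0,0), (2,1).
  (0,0) → (2,2).
  (2,1): now satisfied by earlier moves; stays.
Resulting grid:
- - 1 -
1 - 1 1
1 2 2 1
All satisfied now.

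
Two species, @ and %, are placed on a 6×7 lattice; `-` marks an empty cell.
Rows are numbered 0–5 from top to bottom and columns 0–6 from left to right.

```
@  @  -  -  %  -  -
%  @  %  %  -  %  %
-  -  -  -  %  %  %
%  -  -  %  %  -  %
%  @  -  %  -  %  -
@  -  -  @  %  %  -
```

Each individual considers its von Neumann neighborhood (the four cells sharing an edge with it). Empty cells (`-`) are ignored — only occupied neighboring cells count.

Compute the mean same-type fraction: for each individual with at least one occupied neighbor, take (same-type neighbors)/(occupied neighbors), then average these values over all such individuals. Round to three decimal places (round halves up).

Row 0: (0,0)@ 1/2 · (0,1)@ 2/2 · (0,4)% — no occupied neighbors
Row 1: (1,0)% 0/2 · (1,1)@ 1/3 · (1,2)% 1/2 · (1,3)% 1/1 · (1,5)% 2/2 · (1,6)% 2/2
Row 2: (2,4)% 2/2 · (2,5)% 3/3 · (2,6)% 3/3
Row 3: (3,0)% 1/1 · (3,3)% 2/2 · (3,4)% 2/2 · (3,6)% 1/1
Row 4: (4,0)% 1/3 · (4,1)@ 0/1 · (4,3)% 1/2 · (4,5)% 1/1
Row 5: (5,0)@ 0/1 · (5,3)@ 0/2 · (5,4)% 1/2 · (5,5)% 2/2
Sum over 23 individuals: 1/2 + 2/2 + 0/2 + 1/3 + 1/2 + 1/1 + 2/2 + 2/2 + 2/2 + 3/3 + 3/3 + 1/1 + 2/2 + 2/2 + 1/1 + 1/3 + 0/1 + 1/2 + 1/1 + 0/1 + 0/2 + 1/2 + 2/2 = 47/3; mean = 47/3 ÷ 23 = 47/69 = 0.681159… → 0.681.

0.681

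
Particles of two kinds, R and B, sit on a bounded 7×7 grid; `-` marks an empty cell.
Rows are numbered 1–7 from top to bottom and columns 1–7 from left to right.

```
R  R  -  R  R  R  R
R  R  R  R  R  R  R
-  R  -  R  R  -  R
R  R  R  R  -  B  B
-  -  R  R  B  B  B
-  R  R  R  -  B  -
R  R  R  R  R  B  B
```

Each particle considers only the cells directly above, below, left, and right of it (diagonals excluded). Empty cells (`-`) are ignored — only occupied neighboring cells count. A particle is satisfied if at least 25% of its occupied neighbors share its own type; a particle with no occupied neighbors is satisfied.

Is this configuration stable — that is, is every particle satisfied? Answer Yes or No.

Yes

(1,1)R 2/2 ok
(1,2)R 2/2 ok
(1,4)R 2/2 ok
(1,5)R 3/3 ok
(1,6)R 3/3 ok
(1,7)R 2/2 ok
(2,1)R 2/2 ok
(2,2)R 4/4 ok
(2,3)R 2/2 ok
(2,4)R 4/4 ok
(2,5)R 4/4 ok
(2,6)R 3/3 ok
(2,7)R 3/3 ok
(3,2)R 2/2 ok
(3,4)R 3/3 ok
(3,5)R 2/2 ok
(3,7)R 1/2 ok
(4,1)R 1/1 ok
(4,2)R 3/3 ok
(4,3)R 3/3 ok
(4,4)R 3/3 ok
(4,6)B 2/2 ok
(4,7)B 2/3 ok
(5,3)R 3/3 ok
(5,4)R 3/4 ok
(5,5)B 1/2 ok
(5,6)B 4/4 ok
(5,7)B 2/2 ok
(6,2)R 2/2 ok
(6,3)R 4/4 ok
(6,4)R 3/3 ok
(6,6)B 2/2 ok
(7,1)R 1/1 ok
(7,2)R 3/3 ok
(7,3)R 3/3 ok
(7,4)R 3/3 ok
(7,5)R 1/2 ok
(7,6)B 2/3 ok
(7,7)B 1/1 ok
All meet the threshold, so the configuration is stable.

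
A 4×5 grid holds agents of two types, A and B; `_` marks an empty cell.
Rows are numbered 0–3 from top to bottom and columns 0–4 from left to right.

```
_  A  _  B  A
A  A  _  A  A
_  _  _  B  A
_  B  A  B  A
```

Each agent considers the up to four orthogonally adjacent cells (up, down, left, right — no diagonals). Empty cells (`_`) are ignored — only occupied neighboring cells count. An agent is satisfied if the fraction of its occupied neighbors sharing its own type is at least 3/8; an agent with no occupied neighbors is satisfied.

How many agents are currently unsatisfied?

6

Row 0: (0,1)A 1/1 ok · (0,3)B 0/2 unhappy · (0,4)A 1/2 ok
Row 1: (1,0)A 1/1 ok · (1,1)A 2/2 ok · (1,3)A 1/3 unhappy · (1,4)A 3/3 ok
Row 2: (2,3)B 1/3 unhappy · (2,4)A 2/3 ok
Row 3: (3,1)B 0/1 unhappy · (3,2)A 0/2 unhappy · (3,3)B 1/3 unhappy · (3,4)A 1/2 ok
Unsatisfied: (0,3), (1,3), (2,3), (3,1), (3,2), (3,3) — 6 in total.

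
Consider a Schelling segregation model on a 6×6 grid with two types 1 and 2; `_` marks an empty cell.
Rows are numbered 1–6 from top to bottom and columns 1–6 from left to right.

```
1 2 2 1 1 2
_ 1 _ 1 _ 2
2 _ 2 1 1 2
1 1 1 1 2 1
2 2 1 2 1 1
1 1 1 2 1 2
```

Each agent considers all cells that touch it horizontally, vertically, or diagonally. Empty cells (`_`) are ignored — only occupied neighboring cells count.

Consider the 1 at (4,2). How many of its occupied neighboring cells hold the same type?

3

Occupied neighbors of (4,2): (3,1)=2, (3,3)=2, (4,1)=1, (4,3)=1, (5,1)=2, (5,2)=2, (5,3)=1.
Same type (1): 3 of 7.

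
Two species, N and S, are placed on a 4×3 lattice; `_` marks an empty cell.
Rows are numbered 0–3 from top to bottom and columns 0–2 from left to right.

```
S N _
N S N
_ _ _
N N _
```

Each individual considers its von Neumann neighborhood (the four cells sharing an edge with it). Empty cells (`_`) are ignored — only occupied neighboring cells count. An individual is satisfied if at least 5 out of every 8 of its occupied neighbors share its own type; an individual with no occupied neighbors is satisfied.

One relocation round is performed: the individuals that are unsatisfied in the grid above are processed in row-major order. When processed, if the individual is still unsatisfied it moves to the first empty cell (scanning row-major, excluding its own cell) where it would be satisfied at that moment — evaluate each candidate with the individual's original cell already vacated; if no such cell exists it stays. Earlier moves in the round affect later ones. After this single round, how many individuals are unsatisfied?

1

Initially unsatisfied (in order): (0,0), (0,1), (1,0), (1,1), (1,2).
  (0,0): no empty cell satisfies it; stays.
  (0,1) → (0,2).
  (1,0) → (2,0).
  (1,1): no empty cell satisfies it; stays.
  (1,2) → (2,1).
Resulting grid:
S _ N
_ S _
N N _
N N _
Unsatisfied now: (1,1).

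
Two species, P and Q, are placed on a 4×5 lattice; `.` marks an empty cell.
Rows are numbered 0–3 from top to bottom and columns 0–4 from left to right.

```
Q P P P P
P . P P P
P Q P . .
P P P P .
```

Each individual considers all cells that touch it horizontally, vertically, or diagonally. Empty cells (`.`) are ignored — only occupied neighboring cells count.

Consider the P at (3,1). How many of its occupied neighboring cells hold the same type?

4

Occupied neighbors of (3,1): (2,0)=P, (2,1)=Q, (2,2)=P, (3,0)=P, (3,2)=P.
Same type (P): 4 of 5.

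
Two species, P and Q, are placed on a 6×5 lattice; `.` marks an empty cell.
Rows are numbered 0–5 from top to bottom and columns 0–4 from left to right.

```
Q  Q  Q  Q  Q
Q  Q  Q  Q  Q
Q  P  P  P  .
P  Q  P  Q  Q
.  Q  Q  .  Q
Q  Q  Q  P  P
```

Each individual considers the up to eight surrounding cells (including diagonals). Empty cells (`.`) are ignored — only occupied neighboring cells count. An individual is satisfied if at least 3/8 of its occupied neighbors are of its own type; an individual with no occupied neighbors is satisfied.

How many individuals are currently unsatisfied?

3

Row 0: (0,0)Q 3/3 ok · (0,1)Q 5/5 ok · (0,2)Q 5/5 ok · (0,3)Q 5/5 ok · (0,4)Q 3/3 ok
Row 1: (1,0)Q 4/5 ok · (1,1)Q 6/8 ok · (1,2)Q 5/8 ok · (1,3)Q 5/7 ok · (1,4)Q 3/4 ok
Row 2: (2,0)Q 3/5 ok · (2,1)P 3/8 ok · (2,2)P 3/8 ok · (2,3)P 2/7 unhappy
Row 3: (3,0)P 1/4 unhappy · (3,1)Q 3/7 ok · (3,2)P 3/7 ok · (3,3)Q 3/6 ok · (3,4)Q 2/3 ok
Row 4: (4,1)Q 5/7 ok · (4,2)Q 5/7 ok · (4,4)Q 2/4 ok
Row 5: (5,0)Q 2/2 ok · (5,1)Q 4/4 ok · (5,2)Q 3/4 ok · (5,3)P 1/4 unhappy · (5,4)P 1/2 ok
Unsatisfied: (2,3), (3,0), (5,3) — 3 in total.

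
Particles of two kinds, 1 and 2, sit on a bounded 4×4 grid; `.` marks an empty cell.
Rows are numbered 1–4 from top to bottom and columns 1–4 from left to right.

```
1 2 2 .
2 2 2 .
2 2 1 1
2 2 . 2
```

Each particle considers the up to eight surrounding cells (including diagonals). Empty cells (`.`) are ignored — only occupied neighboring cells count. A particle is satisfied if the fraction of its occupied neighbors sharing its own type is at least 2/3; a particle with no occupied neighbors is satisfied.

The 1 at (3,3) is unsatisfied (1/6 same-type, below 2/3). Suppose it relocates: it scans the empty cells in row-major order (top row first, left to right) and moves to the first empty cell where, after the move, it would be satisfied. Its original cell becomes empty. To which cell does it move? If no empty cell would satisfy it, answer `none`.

none

Vacating (3,3). Empty cells in order:
  (1,4): 0/2 same-type → still unsatisfied.
  (2,4): 1/3 same-type → still unsatisfied.
  (4,3): 1/4 same-type → still unsatisfied.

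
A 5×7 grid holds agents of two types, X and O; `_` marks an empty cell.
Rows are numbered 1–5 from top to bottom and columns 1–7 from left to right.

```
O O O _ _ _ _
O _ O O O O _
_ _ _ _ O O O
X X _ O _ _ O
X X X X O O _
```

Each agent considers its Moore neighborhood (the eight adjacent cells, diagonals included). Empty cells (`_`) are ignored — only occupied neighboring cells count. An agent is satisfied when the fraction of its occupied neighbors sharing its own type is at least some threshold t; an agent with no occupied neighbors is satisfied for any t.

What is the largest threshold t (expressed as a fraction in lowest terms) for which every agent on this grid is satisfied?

Row 1: (1,1)O 2/2 · (1,2)O 4/4 · (1,3)O 3/3
Row 2: (2,1)O 2/2 · (2,3)O 3/3 · (2,4)O 4/4 · (2,5)O 4/4 · (2,6)O 4/4
Row 3: (3,5)O 5/5 · (3,6)O 5/5 · (3,7)O 3/3
Row 4: (4,1)X 3/3 · (4,2)X 4/4 · (4,4)O 2/4 · (4,7)O 3/3
Row 5: (5,1)X 3/3 · (5,2)X 4/4 · (5,3)X 3/4 · (5,4)X 1/3 · (5,5)O 2/3 · (5,6)O 2/2
The smallest same-type fraction is 1/3 at (5,4), which reduces to 1/3. Any threshold above that leaves this agent unsatisfied.

1/3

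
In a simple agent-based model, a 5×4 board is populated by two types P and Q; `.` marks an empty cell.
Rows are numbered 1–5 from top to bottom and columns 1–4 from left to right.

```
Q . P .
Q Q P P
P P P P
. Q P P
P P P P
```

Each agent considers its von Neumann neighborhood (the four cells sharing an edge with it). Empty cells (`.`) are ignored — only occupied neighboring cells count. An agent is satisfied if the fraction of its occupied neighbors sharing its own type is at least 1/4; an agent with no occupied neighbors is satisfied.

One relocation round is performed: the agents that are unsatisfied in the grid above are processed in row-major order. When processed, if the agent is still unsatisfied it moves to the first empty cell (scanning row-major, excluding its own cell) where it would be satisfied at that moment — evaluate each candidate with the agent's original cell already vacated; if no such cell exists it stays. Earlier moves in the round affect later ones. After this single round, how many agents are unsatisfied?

Initially unsatisfied (in order): (4,2).
  (4,2) → (1,2).
Resulting grid:
Q Q P .
Q Q P P
P P P P
. . P P
P P P P
All satisfied now.

0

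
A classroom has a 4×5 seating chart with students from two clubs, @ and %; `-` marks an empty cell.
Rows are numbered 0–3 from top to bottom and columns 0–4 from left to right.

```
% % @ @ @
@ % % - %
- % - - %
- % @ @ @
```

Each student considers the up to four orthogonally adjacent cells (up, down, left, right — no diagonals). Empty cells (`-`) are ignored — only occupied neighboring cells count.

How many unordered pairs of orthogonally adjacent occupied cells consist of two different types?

7

Scan each occupied cell's neighbors to the right and below so each pair is counted once.
Row 0: %(0,0)–%(0,1)= %(0,0)–@(1,0)≠ %(0,1)–@(0,2)≠ %(0,1)–%(1,1)= @(0,2)–@(0,3)= @(0,2)–%(1,2)≠ @(0,3)–@(0,4)= @(0,4)–%(1,4)≠  → 4/8 unlike.
Row 1: @(1,0)–%(1,1)≠ %(1,1)–%(1,2)= %(1,1)–%(2,1)= %(1,4)–%(2,4)=  → 1/4 unlike.
Row 2: %(2,1)–%(3,1)= %(2,4)–@(3,4)≠  → 1/2 unlike.
Row 3: %(3,1)–@(3,2)≠ @(3,2)–@(3,3)= @(3,3)–@(3,4)=  → 1/3 unlike.
Total adjacent occupied pairs: 17; unlike-type pairs: 7.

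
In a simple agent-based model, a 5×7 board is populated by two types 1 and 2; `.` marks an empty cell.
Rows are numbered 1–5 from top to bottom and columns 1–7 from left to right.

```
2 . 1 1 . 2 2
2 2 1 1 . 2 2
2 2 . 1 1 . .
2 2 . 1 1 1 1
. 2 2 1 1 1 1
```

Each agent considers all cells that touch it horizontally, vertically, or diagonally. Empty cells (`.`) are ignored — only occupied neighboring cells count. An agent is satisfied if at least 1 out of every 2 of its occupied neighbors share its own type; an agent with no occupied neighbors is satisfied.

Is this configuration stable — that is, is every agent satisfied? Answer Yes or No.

Yes

Row 1: (1,1)2 2/2 ok · (1,3)1 3/4 ok · (1,4)1 3/3 ok · (1,6)2 3/3 ok · (1,7)2 3/3 ok
Row 2: (2,1)2 4/4 ok · (2,2)2 4/6 ok · (2,3)1 4/6 ok · (2,4)1 5/5 ok · (2,6)2 3/4 ok · (2,7)2 3/3 ok
Row 3: (3,1)2 5/5 ok · (3,2)2 5/6 ok · (3,4)1 5/5 ok · (3,5)1 5/6 ok
Row 4: (4,1)2 4/4 ok · (4,2)2 5/5 ok · (4,4)1 5/6 ok · (4,5)1 7/7 ok · (4,6)1 6/6 ok · (4,7)1 3/3 ok
Row 5: (5,2)2 3/3 ok · (5,3)2 2/4 ok · (5,4)1 3/4 ok · (5,5)1 5/5 ok · (5,6)1 5/5 ok · (5,7)1 3/3 ok
All meet the threshold, so the configuration is stable.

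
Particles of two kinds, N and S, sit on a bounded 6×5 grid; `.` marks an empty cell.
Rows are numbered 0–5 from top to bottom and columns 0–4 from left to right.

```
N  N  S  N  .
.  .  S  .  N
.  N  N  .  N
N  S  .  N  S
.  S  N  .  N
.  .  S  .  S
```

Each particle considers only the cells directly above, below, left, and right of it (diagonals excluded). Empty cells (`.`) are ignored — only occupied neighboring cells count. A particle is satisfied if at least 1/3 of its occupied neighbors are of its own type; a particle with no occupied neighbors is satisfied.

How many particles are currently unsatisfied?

8

Row 0: (0,0)N 1/1 ok · (0,1)N 1/2 ok · (0,2)S 1/3 ok · (0,3)N 0/1 unhappy
Row 1: (1,2)S 1/2 ok · (1,4)N 1/1 ok
Row 2: (2,1)N 1/2 ok · (2,2)N 1/2 ok · (2,4)N 1/2 ok
Row 3: (3,0)N 0/1 unhappy · (3,1)S 1/3 ok · (3,3)N 0/1 unhappy · (3,4)S 0/3 unhappy
Row 4: (4,1)S 1/2 ok · (4,2)N 0/2 unhappy · (4,4)N 0/2 unhappy
Row 5: (5,2)S 0/1 unhappy · (5,4)S 0/1 unhappy
Unsatisfied: (0,3), (3,0), (3,3), (3,4), (4,2), (4,4), (5,2), (5,4) — 8 in total.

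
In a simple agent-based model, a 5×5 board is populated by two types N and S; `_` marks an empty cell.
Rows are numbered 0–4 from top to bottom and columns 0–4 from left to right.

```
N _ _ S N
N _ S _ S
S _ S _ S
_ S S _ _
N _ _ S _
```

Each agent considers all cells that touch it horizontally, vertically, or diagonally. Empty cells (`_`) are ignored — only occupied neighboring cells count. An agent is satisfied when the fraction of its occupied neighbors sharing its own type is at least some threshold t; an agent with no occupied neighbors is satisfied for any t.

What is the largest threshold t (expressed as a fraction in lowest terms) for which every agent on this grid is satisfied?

(0,0)N 1/1
(0,3)S 2/3
(0,4)N 0/2
(1,0)N 1/2
(1,2)S 2/2
(1,4)S 2/3
(2,0)S 1/2
(2,2)S 3/3
(2,4)S 1/1
(3,1)S 3/4
(3,2)S 3/3
(4,0)N 0/1
(4,3)S 1/1
The smallest same-type fraction is 0/2 at (0,4), which reduces to 0/1. Any threshold above that leaves this agent unsatisfied.

0/1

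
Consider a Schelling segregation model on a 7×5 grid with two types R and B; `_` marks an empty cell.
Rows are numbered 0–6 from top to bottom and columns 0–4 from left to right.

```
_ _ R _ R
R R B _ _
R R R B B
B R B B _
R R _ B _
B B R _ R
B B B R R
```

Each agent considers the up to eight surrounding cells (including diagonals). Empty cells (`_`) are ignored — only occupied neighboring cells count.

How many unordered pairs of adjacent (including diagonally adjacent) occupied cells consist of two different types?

Scan each occupied cell's neighbors to the right and below (and the two forward diagonals) so each pair is counted once.
Row 0: R(0,2)–B(1,2)≠ R(0,2)–R(1,1)=  → 1/2 unlike.
Row 1: R(1,0)–R(1,1)= R(1,0)–R(2,0)= R(1,0)–R(2,1)= R(1,1)–B(1,2)≠ R(1,1)–R(2,1)= R(1,1)–R(2,2)= R(1,1)–R(2,0)= B(1,2)–R(2,2)≠ B(1,2)–B(2,3)= B(1,2)–R(2,1)≠  → 3/10 unlike.
Row 2: R(2,0)–R(2,1)= R(2,0)–B(3,0)≠ R(2,0)–R(3,1)= R(2,1)–R(2,2)= R(2,1)–R(3,1)= R(2,1)–B(3,2)≠ R(2,1)–B(3,0)≠ R(2,2)–B(2,3)≠ R(2,2)–B(3,2)≠ R(2,2)–B(3,3)≠ R(2,2)–R(3,1)= B(2,3)–B(2,4)= B(2,3)–B(3,3)= B(2,3)–B(3,2)= B(2,4)–B(3,3)=  → 6/15 unlike.
Row 3: B(3,0)–R(3,1)≠ B(3,0)–R(4,0)≠ B(3,0)–R(4,1)≠ R(3,1)–B(3,2)≠ R(3,1)–R(4,1)= R(3,1)–R(4,0)= B(3,2)–B(3,3)= B(3,2)–B(4,3)= B(3,2)–R(4,1)≠ B(3,3)–B(4,3)=  → 5/10 unlike.
Row 4: R(4,0)–R(4,1)= R(4,0)–B(5,0)≠ R(4,0)–B(5,1)≠ R(4,1)–B(5,1)≠ R(4,1)–R(5,2)= R(4,1)–B(5,0)≠ B(4,3)–R(5,4)≠ B(4,3)–R(5,2)≠  → 6/8 unlike.
Row 5: B(5,0)–B(5,1)= B(5,0)–B(6,0)= B(5,0)–B(6,1)= B(5,1)–R(5,2)≠ B(5,1)–B(6,1)= B(5,1)–B(6,2)= B(5,1)–B(6,0)= R(5,2)–B(6,2)≠ R(5,2)–R(6,3)= R(5,2)–B(6,1)≠ R(5,4)–R(6,4)= R(5,4)–R(6,3)=  → 3/12 unlike.
Row 6: B(6,0)–B(6,1)= B(6,1)–B(6,2)= B(6,2)–R(6,3)≠ R(6,3)–R(6,4)=  → 1/4 unlike.
Total adjacent occupied pairs: 61; unlike-type pairs: 25.

25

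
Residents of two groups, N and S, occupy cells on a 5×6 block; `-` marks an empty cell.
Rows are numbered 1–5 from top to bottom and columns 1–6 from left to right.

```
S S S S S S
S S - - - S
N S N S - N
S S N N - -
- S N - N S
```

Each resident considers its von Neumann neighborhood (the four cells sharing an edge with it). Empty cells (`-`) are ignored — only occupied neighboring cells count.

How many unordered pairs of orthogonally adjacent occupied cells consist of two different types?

10

Scan each occupied cell's neighbors to the right and below so each pair is counted once.
Row 1: S(1,1)–S(1,2)= S(1,1)–S(2,1)= S(1,2)–S(1,3)= S(1,2)–S(2,2)= S(1,3)–S(1,4)= S(1,4)–S(1,5)= S(1,5)–S(1,6)= S(1,6)–S(2,6)=  → 0/8 unlike.
Row 2: S(2,1)–S(2,2)= S(2,1)–N(3,1)≠ S(2,2)–S(3,2)= S(2,6)–N(3,6)≠  → 2/4 unlike.
Row 3: N(3,1)–S(3,2)≠ N(3,1)–S(4,1)≠ S(3,2)–N(3,3)≠ S(3,2)–S(4,2)= N(3,3)–S(3,4)≠ N(3,3)–N(4,3)= S(3,4)–N(4,4)≠  → 5/7 unlike.
Row 4: S(4,1)–S(4,2)= S(4,2)–N(4,3)≠ S(4,2)–S(5,2)= N(4,3)–N(4,4)= N(4,3)–N(5,3)=  → 1/5 unlike.
Row 5: S(5,2)–N(5,3)≠ N(5,5)–S(5,6)≠  → 2/2 unlike.
Total adjacent occupied pairs: 26; unlike-type pairs: 10.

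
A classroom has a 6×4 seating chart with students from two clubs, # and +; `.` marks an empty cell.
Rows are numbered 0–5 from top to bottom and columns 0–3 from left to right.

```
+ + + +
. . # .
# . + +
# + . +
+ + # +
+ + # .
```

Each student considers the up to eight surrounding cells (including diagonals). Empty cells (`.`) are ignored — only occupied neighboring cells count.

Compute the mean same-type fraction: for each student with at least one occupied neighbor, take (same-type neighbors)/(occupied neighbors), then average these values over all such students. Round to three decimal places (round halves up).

0.554

Row 0: (0,0)+ 1/1 · (0,1)+ 2/3 · (0,2)+ 2/3 · (0,3)+ 1/2
Row 1: (1,2)# 0/5
Row 2: (2,0)# 1/2 · (2,2)+ 3/4 · (2,3)+ 2/3
Row 3: (3,0)# 1/4 · (3,1)+ 3/6 · (3,3)+ 3/4
Row 4: (4,0)+ 4/5 · (4,1)+ 4/7 · (4,2)# 1/6 · (4,3)+ 1/3
Row 5: (5,0)+ 3/3 · (5,1)+ 3/5 · (5,2)# 1/4
Sum over 18 students: 1/1 + 2/3 + 2/3 + 1/2 + 0/5 + 1/2 + 3/4 + 2/3 + 1/4 + 3/6 + 3/4 + 4/5 + 4/7 + 1/6 + 1/3 + 3/3 + 3/5 + 1/4 = 349/35; mean = 349/35 ÷ 18 = 349/630 = 0.553968… → 0.554.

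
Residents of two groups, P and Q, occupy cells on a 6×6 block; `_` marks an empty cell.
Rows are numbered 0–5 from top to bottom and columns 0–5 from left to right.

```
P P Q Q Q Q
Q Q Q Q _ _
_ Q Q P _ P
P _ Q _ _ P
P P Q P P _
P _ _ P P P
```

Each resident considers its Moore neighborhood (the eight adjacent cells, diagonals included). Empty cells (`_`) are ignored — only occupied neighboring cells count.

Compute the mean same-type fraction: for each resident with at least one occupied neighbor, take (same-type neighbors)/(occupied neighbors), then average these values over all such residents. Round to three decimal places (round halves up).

Row 0: (0,0)P 1/3 · (0,1)P 1/5 · (0,2)Q 4/5 · (0,3)Q 4/4 · (0,4)Q 3/3 · (0,5)Q 1/1
Row 1: (1,0)Q 2/4 · (1,1)Q 5/7 · (1,2)Q 6/8 · (1,3)Q 5/6
Row 2: (2,1)Q 5/6 · (2,2)Q 5/6 · (2,3)P 0/4 · (2,5)P 1/1
Row 3: (3,0)P 2/3 · (3,2)Q 3/6 · (3,5)P 2/2
Row 4: (4,0)P 3/3 · (4,1)P 3/5 · (4,2)Q 1/4 · (4,3)P 3/5 · (4,4)P 5/5
Row 5: (5,0)P 2/2 · (5,3)P 3/4 · (5,4)P 4/4 · (5,5)P 2/2
Sum over 26 residents: 1/3 + 1/5 + 4/5 + 4/4 + 3/3 + 1/1 + 2/4 + 5/7 + 6/8 + 5/6 + 5/6 + 5/6 + 0/4 + 1/1 + 2/3 + 3/6 + 2/2 + 3/3 + 3/5 + 1/4 + 3/5 + 5/5 + 2/2 + 3/4 + 4/4 + 2/2 = 2683/140; mean = 2683/140 ÷ 26 = 2683/3640 = 0.737087… → 0.737.

0.737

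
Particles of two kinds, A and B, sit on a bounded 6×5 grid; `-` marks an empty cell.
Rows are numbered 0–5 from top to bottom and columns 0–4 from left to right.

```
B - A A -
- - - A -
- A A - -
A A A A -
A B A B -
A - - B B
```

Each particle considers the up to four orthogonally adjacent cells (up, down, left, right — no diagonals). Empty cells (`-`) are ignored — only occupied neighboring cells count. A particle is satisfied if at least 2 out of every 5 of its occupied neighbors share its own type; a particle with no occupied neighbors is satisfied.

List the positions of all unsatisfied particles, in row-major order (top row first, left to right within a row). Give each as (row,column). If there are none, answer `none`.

(4,1), (4,2), (4,3)

Row 0: (0,0)B 0/0 ✓ · (0,2)A 1/1 ✓ · (0,3)A 2/2 ✓
Row 1: (1,3)A 1/1 ✓
Row 2: (2,1)A 2/2 ✓ · (2,2)A 2/2 ✓
Row 3: (3,0)A 2/2 ✓ · (3,1)A 3/4 ✓ · (3,2)A 4/4 ✓ · (3,3)A 1/2 ✓
Row 4: (4,0)A 2/3 ✓ · (4,1)B 0/3 ✗ · (4,2)A 1/3 ✗ · (4,3)B 1/3 ✗
Row 5: (5,0)A 1/1 ✓ · (5,3)B 2/2 ✓ · (5,4)B 1/1 ✓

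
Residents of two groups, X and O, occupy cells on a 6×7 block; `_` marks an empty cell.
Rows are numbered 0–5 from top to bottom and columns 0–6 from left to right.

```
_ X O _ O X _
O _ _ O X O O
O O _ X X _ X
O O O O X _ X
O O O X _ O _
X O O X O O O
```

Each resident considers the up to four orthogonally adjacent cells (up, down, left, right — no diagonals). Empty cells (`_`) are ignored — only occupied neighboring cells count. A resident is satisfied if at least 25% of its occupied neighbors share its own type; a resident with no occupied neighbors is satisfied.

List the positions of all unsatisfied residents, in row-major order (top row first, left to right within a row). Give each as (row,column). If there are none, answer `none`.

(0,1), (0,2), (0,4), (0,5), (1,3), (5,0)

(0,1)X 0/1 unhappy
(0,2)O 0/1 unhappy
(0,4)O 0/2 unhappy
(0,5)X 0/2 unhappy
(1,0)O 1/1 ok
(1,3)O 0/2 unhappy
(1,4)X 1/4 ok
(1,5)O 1/3 ok
(1,6)O 1/2 ok
(2,0)O 3/3 ok
(2,1)O 2/2 ok
(2,3)X 1/3 ok
(2,4)X 3/3 ok
(2,6)X 1/2 ok
(3,0)O 3/3 ok
(3,1)O 4/4 ok
(3,2)O 3/3 ok
(3,3)O 1/4 ok
(3,4)X 1/2 ok
(3,6)X 1/1 ok
(4,0)O 2/3 ok
(4,1)O 4/4 ok
(4,2)O 3/4 ok
(4,3)X 1/3 ok
(4,5)O 1/1 ok
(5,0)X 0/2 unhappy
(5,1)O 2/3 ok
(5,2)O 2/3 ok
(5,3)X 1/3 ok
(5,4)O 1/2 ok
(5,5)O 3/3 ok
(5,6)O 1/1 ok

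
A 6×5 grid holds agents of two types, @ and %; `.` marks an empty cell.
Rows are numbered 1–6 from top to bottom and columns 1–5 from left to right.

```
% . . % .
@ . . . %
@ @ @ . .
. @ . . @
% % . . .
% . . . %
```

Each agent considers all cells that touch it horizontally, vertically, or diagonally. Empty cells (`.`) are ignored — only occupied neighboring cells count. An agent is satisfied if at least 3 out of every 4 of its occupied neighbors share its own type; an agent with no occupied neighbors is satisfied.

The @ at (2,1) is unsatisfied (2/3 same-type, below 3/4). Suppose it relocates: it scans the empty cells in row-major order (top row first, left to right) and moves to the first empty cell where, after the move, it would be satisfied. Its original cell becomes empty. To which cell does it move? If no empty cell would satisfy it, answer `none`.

(2,2)

Vacating (2,1). Empty cells in order:
  (1,2): 0/1 same-type → still unsatisfied.
  (1,3): 0/1 same-type → still unsatisfied.
  (1,5): 0/2 same-type → still unsatisfied.
  (2,2): 3/4 same-type → satisfied — stop here.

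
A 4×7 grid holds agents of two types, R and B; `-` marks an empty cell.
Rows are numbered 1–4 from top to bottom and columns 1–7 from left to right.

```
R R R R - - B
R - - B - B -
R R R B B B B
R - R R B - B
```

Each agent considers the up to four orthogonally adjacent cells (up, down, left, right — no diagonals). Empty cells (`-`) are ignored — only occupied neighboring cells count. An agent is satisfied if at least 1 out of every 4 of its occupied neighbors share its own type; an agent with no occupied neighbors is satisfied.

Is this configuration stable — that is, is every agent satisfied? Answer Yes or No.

Yes

(1,1)R 2/2 ✓
(1,2)R 2/2 ✓
(1,3)R 2/2 ✓
(1,4)R 1/2 ✓
(1,7)B 0/0 ✓
(2,1)R 2/2 ✓
(2,4)B 1/2 ✓
(2,6)B 1/1 ✓
(3,1)R 3/3 ✓
(3,2)R 2/2 ✓
(3,3)R 2/3 ✓
(3,4)B 2/4 ✓
(3,5)B 3/3 ✓
(3,6)B 3/3 ✓
(3,7)B 2/2 ✓
(4,1)R 1/1 ✓
(4,3)R 2/2 ✓
(4,4)R 1/3 ✓
(4,5)B 1/2 ✓
(4,7)B 1/1 ✓
All meet the threshold, so the configuration is stable.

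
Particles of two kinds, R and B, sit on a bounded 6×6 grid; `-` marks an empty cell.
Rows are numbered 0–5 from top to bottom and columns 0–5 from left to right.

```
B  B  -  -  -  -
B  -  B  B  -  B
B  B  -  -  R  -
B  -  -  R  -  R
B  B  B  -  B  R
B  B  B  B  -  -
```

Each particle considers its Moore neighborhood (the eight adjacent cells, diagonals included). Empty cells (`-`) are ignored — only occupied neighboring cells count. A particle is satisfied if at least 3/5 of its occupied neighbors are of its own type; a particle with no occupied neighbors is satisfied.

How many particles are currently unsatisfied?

6

Row 0: (0,0)B 2/2 ok · (0,1)B 3/3 ok
Row 1: (1,0)B 4/4 ok · (1,2)B 3/3 ok · (1,3)B 1/2 unhappy · (1,5)B 0/1 unhappy
Row 2: (2,0)B 3/3 ok · (2,1)B 4/4 ok · (2,4)R 2/4 unhappy
Row 3: (3,0)B 4/4 ok · (3,3)R 1/3 unhappy · (3,5)R 2/3 ok
Row 4: (4,0)B 4/4 ok · (4,1)B 6/6 ok · (4,2)B 4/5 ok · (4,4)B 1/4 unhappy · (4,5)R 1/2 unhappy
Row 5: (5,0)B 3/3 ok · (5,1)B 5/5 ok · (5,2)B 4/4 ok · (5,3)B 3/3 ok
Unsatisfied: (1,3), (1,5), (2,4), (3,3), (4,4), (4,5) — 6 in total.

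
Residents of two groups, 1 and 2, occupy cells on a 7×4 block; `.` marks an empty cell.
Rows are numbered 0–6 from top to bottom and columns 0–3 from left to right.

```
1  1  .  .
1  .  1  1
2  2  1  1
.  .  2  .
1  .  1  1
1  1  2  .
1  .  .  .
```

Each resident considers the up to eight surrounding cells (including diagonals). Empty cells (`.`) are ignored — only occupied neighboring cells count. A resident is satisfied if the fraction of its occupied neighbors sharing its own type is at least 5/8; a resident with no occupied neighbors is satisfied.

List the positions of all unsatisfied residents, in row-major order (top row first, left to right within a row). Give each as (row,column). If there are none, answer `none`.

(1,0), (2,0), (2,1), (2,2), (3,2), (4,2), (4,3), (5,2)

Row 0: (0,0)1 2/2 ok · (0,1)1 3/3 ok
Row 1: (1,0)1 2/4 unhappy · (1,2)1 4/5 ok · (1,3)1 3/3 ok
Row 2: (2,0)2 1/2 unhappy · (2,1)2 2/5 unhappy · (2,2)1 3/5 unhappy · (2,3)1 3/4 ok
Row 3: (3,2)2 1/5 unhappy
Row 4: (4,0)1 2/2 ok · (4,2)1 2/4 unhappy · (4,3)1 1/3 unhappy
Row 5: (5,0)1 3/3 ok · (5,1)1 4/5 ok · (5,2)2 0/3 unhappy
Row 6: (6,0)1 2/2 ok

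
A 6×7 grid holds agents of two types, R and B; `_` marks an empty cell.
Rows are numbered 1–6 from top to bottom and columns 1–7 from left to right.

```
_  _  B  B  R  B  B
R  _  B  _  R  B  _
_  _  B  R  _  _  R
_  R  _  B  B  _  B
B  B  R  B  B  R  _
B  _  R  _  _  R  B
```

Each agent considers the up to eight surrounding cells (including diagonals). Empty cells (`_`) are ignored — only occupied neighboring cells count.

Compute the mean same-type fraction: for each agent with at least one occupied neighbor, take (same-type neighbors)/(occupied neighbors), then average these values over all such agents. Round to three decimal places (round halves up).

(1,3)B 2/2
(1,4)B 2/4
(1,5)R 1/4
(1,6)B 2/4
(1,7)B 2/2
(2,1)R — no occupied neighbors
(2,3)B 3/4
(2,5)R 2/5
(2,6)B 2/5
(3,3)B 2/4
(3,4)R 1/5
(3,7)R 0/2
(4,2)R 1/4
(4,4)B 4/6
(4,5)B 3/5
(4,7)B 0/2
(5,1)B 2/3
(5,2)B 2/5
(5,3)R 2/5
(5,4)B 3/5
(5,5)B 3/5
(5,6)R 1/5
(6,1)B 2/2
(6,3)R 1/3
(6,6)R 1/3
(6,7)B 0/2
Sum over 25 agents: 2/2 + 2/4 + 1/4 + 2/4 + 2/2 + 3/4 + 2/5 + 2/5 + 2/4 + 1/5 + 0/2 + 1/4 + 4/6 + 3/5 + 0/2 + 2/3 + 2/5 + 2/5 + 3/5 + 3/5 + 1/5 + 2/2 + 1/3 + 1/3 + 0/2 = 231/20; mean = 231/20 ÷ 25 = 231/500 = 0.462 → 0.462.

0.462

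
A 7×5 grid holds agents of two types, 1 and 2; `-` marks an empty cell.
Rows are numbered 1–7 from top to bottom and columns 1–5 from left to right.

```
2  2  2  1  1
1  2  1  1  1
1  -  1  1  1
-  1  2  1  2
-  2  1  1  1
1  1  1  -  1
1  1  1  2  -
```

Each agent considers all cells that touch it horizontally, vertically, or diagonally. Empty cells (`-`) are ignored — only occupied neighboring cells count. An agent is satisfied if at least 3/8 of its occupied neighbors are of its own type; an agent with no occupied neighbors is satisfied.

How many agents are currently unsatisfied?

5

Row 1: (1,1)2 2/3 ✓ · (1,2)2 3/5 ✓ · (1,3)2 2/5 ✓ · (1,4)1 4/5 ✓ · (1,5)1 3/3 ✓
Row 2: (2,1)1 1/4 ✗ · (2,2)2 3/7 ✓ · (2,3)1 4/7 ✓ · (2,4)1 7/8 ✓ · (2,5)1 5/5 ✓
Row 3: (3,1)1 2/3 ✓ · (3,3)1 5/7 ✓ · (3,4)1 6/8 ✓ · (3,5)1 4/5 ✓
Row 4: (4,2)1 3/5 ✓ · (4,3)2 1/7 ✗ · (4,4)1 6/8 ✓ · (4,5)2 0/5 ✗
Row 5: (5,2)2 1/6 ✗ · (5,3)1 5/7 ✓ · (5,4)1 5/7 ✓ · (5,5)1 3/4 ✓
Row 6: (6,1)1 3/4 ✓ · (6,2)1 6/7 ✓ · (6,3)1 5/7 ✓ · (6,5)1 2/3 ✓
Row 7: (7,1)1 3/3 ✓ · (7,2)1 5/5 ✓ · (7,3)1 3/4 ✓ · (7,4)2 0/3 ✗
Unsatisfied: (2,1), (4,3), (4,5), (5,2), (7,4) — 5 in total.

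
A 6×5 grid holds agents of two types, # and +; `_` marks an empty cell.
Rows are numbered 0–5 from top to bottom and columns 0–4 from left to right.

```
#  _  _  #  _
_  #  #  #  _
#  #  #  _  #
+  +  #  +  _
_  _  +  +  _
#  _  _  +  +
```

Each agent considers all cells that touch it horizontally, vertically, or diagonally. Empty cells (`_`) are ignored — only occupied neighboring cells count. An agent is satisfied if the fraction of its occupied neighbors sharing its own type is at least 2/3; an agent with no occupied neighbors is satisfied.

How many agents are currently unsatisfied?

6

(0,0)# 1/1 ✓
(0,3)# 2/2 ✓
(1,1)# 5/5 ✓
(1,2)# 5/5 ✓
(1,3)# 4/4 ✓
(2,0)# 2/4 ✗
(2,1)# 5/7 ✓
(2,2)# 5/7 ✓
(2,4)# 1/2 ✗
(3,0)+ 1/3 ✗
(3,1)+ 2/6 ✗
(3,2)# 2/6 ✗
(3,3)+ 2/5 ✗
(4,2)+ 4/5 ✓
(4,3)+ 4/5 ✓
(5,0)# 0/0 ✓
(5,3)+ 3/3 ✓
(5,4)+ 2/2 ✓
Unsatisfied: (2,0), (2,4), (3,0), (3,1), (3,2), (3,3) — 6 in total.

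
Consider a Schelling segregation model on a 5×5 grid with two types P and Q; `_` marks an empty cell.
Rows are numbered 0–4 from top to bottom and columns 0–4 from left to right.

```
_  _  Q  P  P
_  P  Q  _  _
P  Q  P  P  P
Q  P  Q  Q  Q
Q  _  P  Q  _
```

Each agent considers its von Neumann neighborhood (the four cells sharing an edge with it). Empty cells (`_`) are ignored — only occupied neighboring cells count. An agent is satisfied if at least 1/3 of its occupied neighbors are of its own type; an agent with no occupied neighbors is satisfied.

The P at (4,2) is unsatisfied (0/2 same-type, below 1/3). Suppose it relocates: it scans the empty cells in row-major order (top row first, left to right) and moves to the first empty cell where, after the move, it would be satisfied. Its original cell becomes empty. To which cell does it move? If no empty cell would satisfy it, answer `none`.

Vacating (4,2). Empty cells in order:
  (0,0): 0/0 same-type → satisfied — stop here.

(0,0)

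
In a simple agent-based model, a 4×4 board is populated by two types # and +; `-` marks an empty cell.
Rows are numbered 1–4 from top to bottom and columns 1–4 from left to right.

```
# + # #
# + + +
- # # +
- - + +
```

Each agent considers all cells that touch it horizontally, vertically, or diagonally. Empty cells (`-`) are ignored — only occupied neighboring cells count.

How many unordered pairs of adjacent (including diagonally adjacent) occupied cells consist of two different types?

Scan each occupied cell's neighbors to the right and below (and the two forward diagonals) so each pair is counted once.
Row 1: #(1,1)–+(1,2)≠ #(1,1)–#(2,1)= #(1,1)–+(2,2)≠ +(1,2)–#(1,3)≠ +(1,2)–+(2,2)= +(1,2)–+(2,3)= +(1,2)–#(2,1)≠ #(1,3)–#(1,4)= #(1,3)–+(2,3)≠ #(1,3)–+(2,4)≠ #(1,3)–+(2,2)≠ #(1,4)–+(2,4)≠ #(1,4)–+(2,3)≠  → 9/13 unlike.
Row 2: #(2,1)–+(2,2)≠ #(2,1)–#(3,2)= +(2,2)–+(2,3)= +(2,2)–#(3,2)≠ +(2,2)–#(3,3)≠ +(2,3)–+(2,4)= +(2,3)–#(3,3)≠ +(2,3)–+(3,4)= +(2,3)–#(3,2)≠ +(2,4)–+(3,4)= +(2,4)–#(3,3)≠  → 6/11 unlike.
Row 3: #(3,2)–#(3,3)= #(3,2)–+(4,3)≠ #(3,3)–+(3,4)≠ #(3,3)–+(4,3)≠ #(3,3)–+(4,4)≠ +(3,4)–+(4,4)= +(3,4)–+(4,3)=  → 4/7 unlike.
Row 4: +(4,3)–+(4,4)=  → 0/1 unlike.
Total adjacent occupied pairs: 32; unlike-type pairs: 19.

19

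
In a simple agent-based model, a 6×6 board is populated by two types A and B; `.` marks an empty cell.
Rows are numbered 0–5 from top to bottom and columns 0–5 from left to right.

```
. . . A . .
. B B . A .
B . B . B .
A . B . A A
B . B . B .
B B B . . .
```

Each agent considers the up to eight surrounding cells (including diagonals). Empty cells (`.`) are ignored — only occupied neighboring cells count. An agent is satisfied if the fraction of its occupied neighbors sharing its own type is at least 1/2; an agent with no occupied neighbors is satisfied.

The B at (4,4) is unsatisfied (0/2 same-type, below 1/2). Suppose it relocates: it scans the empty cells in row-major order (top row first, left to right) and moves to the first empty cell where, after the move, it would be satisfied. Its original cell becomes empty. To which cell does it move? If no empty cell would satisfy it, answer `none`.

Vacating (4,4). Empty cells in order:
  (0,0): 1/1 same-type → satisfied — stop here.

(0,0)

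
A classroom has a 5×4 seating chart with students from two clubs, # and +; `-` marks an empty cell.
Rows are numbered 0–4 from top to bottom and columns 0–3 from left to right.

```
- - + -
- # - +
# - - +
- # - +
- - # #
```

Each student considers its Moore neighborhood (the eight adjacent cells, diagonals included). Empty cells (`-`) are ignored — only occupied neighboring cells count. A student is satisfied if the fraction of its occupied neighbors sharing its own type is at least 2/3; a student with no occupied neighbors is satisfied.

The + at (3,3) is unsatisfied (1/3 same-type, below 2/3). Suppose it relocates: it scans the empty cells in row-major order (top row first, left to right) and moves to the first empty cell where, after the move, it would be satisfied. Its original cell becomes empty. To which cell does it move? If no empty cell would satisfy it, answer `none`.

(0,3)

Vacating (3,3). Empty cells in order:
  (0,0): 0/1 same-type → still unsatisfied.
  (0,1): 1/2 same-type → still unsatisfied.
  (0,3): 2/2 same-type → satisfied — stop here.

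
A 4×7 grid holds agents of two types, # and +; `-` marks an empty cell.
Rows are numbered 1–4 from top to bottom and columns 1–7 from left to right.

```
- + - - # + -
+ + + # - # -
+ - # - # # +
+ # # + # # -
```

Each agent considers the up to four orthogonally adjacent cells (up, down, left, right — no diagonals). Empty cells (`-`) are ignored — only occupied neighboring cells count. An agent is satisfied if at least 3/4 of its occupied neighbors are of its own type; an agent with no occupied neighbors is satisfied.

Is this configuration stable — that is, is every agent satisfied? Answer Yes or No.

No

(1,2)+ 1/1 satisfied
(1,5)# 0/1 not
(1,6)+ 0/2 not
(2,1)+ 2/2 satisfied
(2,2)+ 3/3 satisfied
(2,3)+ 1/3 not
(2,4)# 0/1 not
(2,6)# 1/2 not
(3,1)+ 2/2 satisfied
(3,3)# 1/2 not
(3,5)# 2/2 satisfied
(3,6)# 3/4 satisfied
(3,7)+ 0/1 not
(4,1)+ 1/2 not
(4,2)# 1/2 not
(4,3)# 2/3 not
(4,4)+ 0/2 not
(4,5)# 2/3 not
(4,6)# 2/2 satisfied
For instance (1,5) has only 0/1 same-type neighbors, below 3/4.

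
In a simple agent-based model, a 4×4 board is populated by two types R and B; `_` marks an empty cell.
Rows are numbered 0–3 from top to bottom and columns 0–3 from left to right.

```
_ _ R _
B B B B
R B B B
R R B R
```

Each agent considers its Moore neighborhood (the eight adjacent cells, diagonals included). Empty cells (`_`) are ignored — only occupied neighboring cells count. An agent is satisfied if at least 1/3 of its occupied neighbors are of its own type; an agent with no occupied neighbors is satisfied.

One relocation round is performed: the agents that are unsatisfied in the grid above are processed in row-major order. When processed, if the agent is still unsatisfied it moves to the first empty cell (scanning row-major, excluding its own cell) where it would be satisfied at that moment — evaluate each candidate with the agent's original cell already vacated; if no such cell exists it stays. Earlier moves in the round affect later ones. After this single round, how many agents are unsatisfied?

Initially unsatisfied (in order): (0,2), (3,3).
  (0,2): no empty cell satisfies it; stays.
  (3,3) → (0,3).
Resulting grid:
_ _ R R
B B B B
R B B B
R R B _
Unsatisfied now: (0,2).

1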